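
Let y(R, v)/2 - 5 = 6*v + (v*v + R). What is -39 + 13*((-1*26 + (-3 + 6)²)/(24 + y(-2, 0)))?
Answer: -1391/30 ≈ -46.367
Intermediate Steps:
y(R, v) = 10 + 2*R + 2*v² + 12*v (y(R, v) = 10 + 2*(6*v + (v*v + R)) = 10 + 2*(6*v + (v² + R)) = 10 + 2*(6*v + (R + v²)) = 10 + 2*(R + v² + 6*v) = 10 + (2*R + 2*v² + 12*v) = 10 + 2*R + 2*v² + 12*v)
-39 + 13*((-1*26 + (-3 + 6)²)/(24 + y(-2, 0))) = -39 + 13*((-1*26 + (-3 + 6)²)/(24 + (10 + 2*(-2) + 2*0² + 12*0))) = -39 + 13*((-26 + 3²)/(24 + (10 - 4 + 2*0 + 0))) = -39 + 13*((-26 + 9)/(24 + (10 - 4 + 0 + 0))) = -39 + 13*(-17/(24 + 6)) = -39 + 13*(-17/30) = -39 - 221/30 = -1391/30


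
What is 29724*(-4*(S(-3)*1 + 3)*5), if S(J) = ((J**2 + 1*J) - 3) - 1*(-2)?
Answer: -4755840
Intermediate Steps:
S(J) = -1 + J + J**2 (S(J) = ((J**2 + J) - 3) + 2 = ((J + J**2) - 3) + 2 = (-3 + J + J**2) + 2 = -1 + J + J**2)
29724*(-4*(S(-3)*1 + 3)*5) = 29724*(-4*((-1 - 3 + (-3)**2)*1 + 3)*5) = 29724*(-4*((-1 - 3 + 9)*1 + 3)*5) = 29724*(-4*(5*1 + 3)*5) = 29724*(-4*(5 + 3)*5) = 29724*(-4*8*5) = 29724*(-32*5) = 29724*(-160) = -4755840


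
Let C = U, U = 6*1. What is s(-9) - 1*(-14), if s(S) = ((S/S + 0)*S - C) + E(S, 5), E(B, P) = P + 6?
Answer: 10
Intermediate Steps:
E(B, P) = 6 + P
U = 6
C = 6
s(S) = 5 + S (s(S) = ((S/S + 0)*S - 1*6) + (6 + 5) = ((1 + 0)*S - 6) + 11 = (1*S - 6) + 11 = (S - 6) + 11 = (-6 + S) + 11 = 5 + S)
s(-9) - 1*(-14) = (5 - 9) - 1*(-14) = -4 + 14 = 10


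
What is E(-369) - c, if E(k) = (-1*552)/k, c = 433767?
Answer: -53353157/123 ≈ -4.3377e+5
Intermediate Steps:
E(k) = -552/k
E(-369) - c = -552/(-369) - 1*433767 = -552*(-1/369) - 433767 = 184/123 - 433767 = -53353157/123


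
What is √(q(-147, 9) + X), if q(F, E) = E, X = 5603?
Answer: 2*√1403 ≈ 74.913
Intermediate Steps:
√(q(-147, 9) + X) = √(9 + 5603) = √5612 = 2*√1403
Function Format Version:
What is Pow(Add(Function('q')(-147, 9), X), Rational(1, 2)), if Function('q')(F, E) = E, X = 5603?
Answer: Mul(2, Pow(1403, Rational(1, 2))) ≈ 74.913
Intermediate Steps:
Pow(Add(Function('q')(-147, 9), X), Rational(1, 2)) = Pow(Add(9, 5603), Rational(1, 2)) = Pow(5612, Rational(1, 2)) = Mul(2, Pow(1403, Rational(1, 2)))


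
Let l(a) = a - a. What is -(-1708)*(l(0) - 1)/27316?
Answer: -427/6829 ≈ -0.062527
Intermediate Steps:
l(a) = 0
-(-1708)*(l(0) - 1)/27316 = -(-1708)*(0 - 1)/27316 = -(-1708)*(-1)*(1/27316) = -427*4*(1/27316) = -1708*1/27316 = -427/6829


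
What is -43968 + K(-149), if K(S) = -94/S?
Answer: -6551138/149 ≈ -43967.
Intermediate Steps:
-43968 + K(-149) = -43968 - 94/(-149) = -43968 - 94*(-1/149) = -43968 + 94/149 = -6551138/149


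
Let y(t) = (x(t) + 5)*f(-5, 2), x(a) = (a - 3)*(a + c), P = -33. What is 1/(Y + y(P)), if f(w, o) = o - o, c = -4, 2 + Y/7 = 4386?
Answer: 1/30688 ≈ 3.2586e-5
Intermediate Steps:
Y = 30688 (Y = -14 + 7*4386 = -14 + 30702 = 30688)
f(w, o) = 0
x(a) = (-4 + a)*(-3 + a) (x(a) = (a - 3)*(a - 4) = (-3 + a)*(-4 + a) = (-4 + a)*(-3 + a))
y(t) = 0 (y(t) = ((12 + t² - 7*t) + 5)*0 = (17 + t² - 7*t)*0 = 0)
1/(Y + y(P)) = 1/(30688 + 0) = 1/30688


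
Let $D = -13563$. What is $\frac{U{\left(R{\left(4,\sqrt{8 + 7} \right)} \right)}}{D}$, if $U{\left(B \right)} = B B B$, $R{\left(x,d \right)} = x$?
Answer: $- \frac{64}{13563} \approx -0.0047187$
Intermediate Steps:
$U{\left(B \right)} = B^{3}$ ($U{\left(B \right)} = B^{2} B = B^{3}$)
$\frac{U{\left(R{\left(4,\sqrt{8 + 7} \right)} \right)}}{D} = \frac{4^{3}}{-13563} = 64 \left(- \frac{1}{13563}\right) = - \frac{64}{13563}$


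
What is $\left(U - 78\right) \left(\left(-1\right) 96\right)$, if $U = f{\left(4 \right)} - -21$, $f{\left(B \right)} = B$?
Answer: $5088$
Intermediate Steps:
$U = 25$ ($U = 4 - -21 = 4 + 21 = 25$)
$\left(U - 78\right) \left(\left(-1\right) 96\right) = \left(25 - 78\right) \left(\left(-1\right) 96\right) = \left(-53\right) \left(-96\right) = 5088$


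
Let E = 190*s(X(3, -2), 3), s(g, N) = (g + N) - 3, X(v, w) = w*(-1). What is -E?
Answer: -380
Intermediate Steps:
X(v, w) = -w
s(g, N) = -3 + N + g (s(g, N) = (N + g) - 3 = -3 + N + g)
E = 380 (E = 190*(-3 + 3 - 1*(-2)) = 190*(-3 + 3 + 2) = 190*2 = 380)
-E = -1*380 = -380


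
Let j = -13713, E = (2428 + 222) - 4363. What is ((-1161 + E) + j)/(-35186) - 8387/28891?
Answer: 184110035/1016558726 ≈ 0.18111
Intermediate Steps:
E = -1713 (E = 2650 - 4363 = -1713)
((-1161 + E) + j)/(-35186) - 8387/28891 = ((-1161 - 1713) - 13713)/(-35186) - 8387/28891 = (-2874 - 13713)*(-1/35186) - 8387*1/28891 = -16587*(-1/35186) - 8387/28891 = 16587/35186 - 8387/28891 = 184110035/1016558726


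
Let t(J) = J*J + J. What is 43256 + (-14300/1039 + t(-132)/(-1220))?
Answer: 13698757023/316895 ≈ 43228.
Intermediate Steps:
t(J) = J + J**2 (t(J) = J**2 + J = J + J**2)
43256 + (-14300/1039 + t(-132)/(-1220)) = 43256 + (-14300/1039 - 132*(1 - 132)/(-1220)) = 43256 + (-14300*1/1039 - 132*(-131)*(-1/1220)) = 43256 + (-14300/1039 + 17292*(-1/1220)) = 43256 + (-14300/1039 - 4323/305) = 43256 - 8853097/316895 = 13698757023/316895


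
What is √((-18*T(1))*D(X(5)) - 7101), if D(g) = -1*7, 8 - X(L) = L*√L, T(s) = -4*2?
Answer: 3*I*√901 ≈ 90.05*I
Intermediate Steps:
T(s) = -8
X(L) = 8 - L^(3/2) (X(L) = 8 - L*√L = 8 - L^(3/2))
D(g) = -7
√((-18*T(1))*D(X(5)) - 7101) = √(-18*(-8)*(-7) - 7101) = √(144*(-7) - 7101) = √(-1008 - 7101) = √(-8109) = 3*I*√901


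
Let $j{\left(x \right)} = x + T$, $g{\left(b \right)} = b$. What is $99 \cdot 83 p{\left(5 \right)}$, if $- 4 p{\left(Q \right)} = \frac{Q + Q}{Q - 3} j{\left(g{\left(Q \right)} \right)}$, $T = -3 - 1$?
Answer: $- \frac{41085}{4} \approx -10271.0$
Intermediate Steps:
$T = -4$
$j{\left(x \right)} = -4 + x$ ($j{\left(x \right)} = x - 4 = -4 + x$)
$p{\left(Q \right)} = - \frac{Q \left(-4 + Q\right)}{2 \left(-3 + Q\right)}$ ($p{\left(Q \right)} = - \frac{\frac{Q + Q}{Q - 3} \left(-4 + Q\right)}{4} = - \frac{\frac{2 Q}{-3 + Q} \left(-4 + Q\right)}{4} = - \frac{2 Q \frac{1}{-3 + Q} \left(-4 + Q\right)}{4} = - \frac{Q \left(-4 + Q\right)}{2 \left(-3 + Q\right)}$)
$99 \cdot 83 p{\left(5 \right)} = 99 \cdot 83 \cdot \frac{1}{2} \cdot 5 \frac{1}{-3 + 5} \left(4 - 5\right) = 8217 \cdot \frac{1}{2} \cdot 5 \cdot \frac{1}{2} \left(4 - 5\right) = 8217 \cdot \frac{1}{2} \cdot 5 \cdot \frac{1}{2} \left(-1\right) = 8217 \left(- \frac{5}{4}\right) = - \frac{41085}{4}$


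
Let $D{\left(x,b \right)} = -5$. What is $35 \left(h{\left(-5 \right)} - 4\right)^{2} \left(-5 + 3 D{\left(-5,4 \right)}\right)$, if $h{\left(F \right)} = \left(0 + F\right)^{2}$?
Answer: $-308700$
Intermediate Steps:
$h{\left(F \right)} = F^{2}$
$35 \left(h{\left(-5 \right)} - 4\right)^{2} \left(-5 + 3 D{\left(-5,4 \right)}\right) = 35 \left(\left(-5\right)^{2} - 4\right)^{2} \left(-5 + 3 \left(-5\right)\right) = 35 \left(25 - 4\right)^{2} \left(-5 - 15\right) = 35 \cdot 21^{2} \left(-20\right) = 35 \cdot 441 \left(-20\right) = 15435 \left(-20\right) = -308700$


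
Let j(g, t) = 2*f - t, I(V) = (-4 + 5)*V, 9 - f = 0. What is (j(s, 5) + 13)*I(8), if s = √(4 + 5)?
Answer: 208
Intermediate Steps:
f = 9 (f = 9 - 1*0 = 9 + 0 = 9)
I(V) = V (I(V) = 1*V = V)
s = 3 (s = √9 = 3)
j(g, t) = 18 - t (j(g, t) = 2*9 - t = 18 - t)
(j(s, 5) + 13)*I(8) = ((18 - 1*5) + 13)*8 = ((18 - 5) + 13)*8 = (13 + 13)*8 = 26*8 = 208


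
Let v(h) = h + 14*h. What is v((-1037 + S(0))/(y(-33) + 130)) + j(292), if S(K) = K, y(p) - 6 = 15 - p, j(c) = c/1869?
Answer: -29018567/343896 ≈ -84.382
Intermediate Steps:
j(c) = c/1869 (j(c) = c*(1/1869) = c/1869)
y(p) = 21 - p (y(p) = 6 + (15 - p) = 21 - p)
v(h) = 15*h
v((-1037 + S(0))/(y(-33) + 130)) + j(292) = 15*((-1037 + 0)/((21 - 1*(-33)) + 130)) + (1/1869)*292 = 15*(-1037/((21 + 33) + 130)) + 292/1869 = 15*(-1037/(54 + 130)) + 292/1869 = 15*(-1037/184) + 292/1869 = -15555/184 + 292/1869 = -29018567/343896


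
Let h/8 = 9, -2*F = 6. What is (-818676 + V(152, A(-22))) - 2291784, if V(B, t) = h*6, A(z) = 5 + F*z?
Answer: -3110028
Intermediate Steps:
F = -3 (F = -½*6 = -3)
h = 72 (h = 8*9 = 72)
A(z) = 5 - 3*z
V(B, t) = 432 (V(B, t) = 72*6 = 432)
(-818676 + V(152, A(-22))) - 2291784 = (-818676 + 432) - 2291784 = -818244 - 2291784 = -3110028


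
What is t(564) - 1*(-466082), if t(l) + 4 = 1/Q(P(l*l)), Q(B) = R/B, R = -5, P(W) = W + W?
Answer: 1694198/5 ≈ 3.3884e+5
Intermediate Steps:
P(W) = 2*W
Q(B) = -5/B
t(l) = -4 - 2*l²/5 (t(l) = -4 + 1/(-5*1/(2*l²)) = -4 + 1/(-5/(2*l²)) = -4 - 2*l²/5)
t(564) - 1*(-466082) = (-4 - ⅖*564²) - 1*(-466082) = (-4 - ⅖*318096) + 466082 = (-4 - 636192/5) + 466082 = -636212/5 + 466082 = 1694198/5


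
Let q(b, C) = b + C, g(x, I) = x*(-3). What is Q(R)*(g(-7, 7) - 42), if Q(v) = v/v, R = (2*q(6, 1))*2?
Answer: -21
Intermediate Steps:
g(x, I) = -3*x
q(b, C) = C + b
R = 28 (R = (2*(1 + 6))*2 = (2*7)*2 = 14*2 = 28)
Q(v) = 1
Q(R)*(g(-7, 7) - 42) = 1*(-3*(-7) - 42) = 1*(21 - 42) = 1*(-21) = -21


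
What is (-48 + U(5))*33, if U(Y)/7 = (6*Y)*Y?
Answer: 33066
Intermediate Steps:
U(Y) = 42*Y² (U(Y) = 7*((6*Y)*Y) = 7*(6*Y²) = 42*Y²)
(-48 + U(5))*33 = (-48 + 42*5²)*33 = (-48 + 42*25)*33 = (-48 + 1050)*33 = 1002*33 = 33066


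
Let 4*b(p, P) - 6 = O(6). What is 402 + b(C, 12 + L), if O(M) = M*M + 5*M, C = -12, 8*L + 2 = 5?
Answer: 420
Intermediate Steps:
L = 3/8 (L = -1/4 + (1/8)*5 = -1/4 + 5/8 = 3/8 ≈ 0.37500)
O(M) = M**2 + 5*M
b(p, P) = 18 (b(p, P) = 3/2 + (6*(5 + 6))/4 = 3/2 + (6*11)/4 = 3/2 + (1/4)*66 = 3/2 + 33/2 = 18)
402 + b(C, 12 + L) = 402 + 18 = 420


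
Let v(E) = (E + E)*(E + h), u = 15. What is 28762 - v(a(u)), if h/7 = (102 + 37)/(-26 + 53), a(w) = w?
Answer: 245078/9 ≈ 27231.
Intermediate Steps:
h = 973/27 (h = 7*((102 + 37)/(-26 + 53)) = 7*(139/27) = 973/27 ≈ 36.037)
v(E) = 2*E*(973/27 + E) (v(E) = (E + E)*(E + 973/27) = (2*E)*(973/27 + E) = 2*E*(973/27 + E))
28762 - v(a(u)) = 28762 - 2*15*(973 + 27*15)/27 = 28762 - 2*15*(973 + 405)/27 = 28762 - 2*15*1378/27 = 28762 - 1*13780/9 = 28762 - 13780/9 = 245078/9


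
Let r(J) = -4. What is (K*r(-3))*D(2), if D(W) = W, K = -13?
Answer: 104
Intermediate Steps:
(K*r(-3))*D(2) = -13*(-4)*2 = 52*2 = 104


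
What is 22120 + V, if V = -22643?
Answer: -523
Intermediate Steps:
22120 + V = 22120 - 22643 = -523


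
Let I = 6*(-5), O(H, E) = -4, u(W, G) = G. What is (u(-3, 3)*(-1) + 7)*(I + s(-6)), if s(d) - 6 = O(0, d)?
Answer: -112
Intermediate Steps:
s(d) = 2 (s(d) = 6 - 4 = 2)
I = -30
(u(-3, 3)*(-1) + 7)*(I + s(-6)) = (3*(-1) + 7)*(-30 + 2) = (-3 + 7)*(-28) = 4*(-28) = -112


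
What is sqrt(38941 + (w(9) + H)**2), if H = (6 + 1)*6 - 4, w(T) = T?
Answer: 5*sqrt(1646) ≈ 202.85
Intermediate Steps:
H = 38 (H = 7*6 - 4 = 42 - 4 = 38)
sqrt(38941 + (w(9) + H)**2) = sqrt(38941 + (9 + 38)**2) = sqrt(38941 + 47**2) = sqrt(38941 + 2209) = sqrt(41150) = 5*sqrt(1646)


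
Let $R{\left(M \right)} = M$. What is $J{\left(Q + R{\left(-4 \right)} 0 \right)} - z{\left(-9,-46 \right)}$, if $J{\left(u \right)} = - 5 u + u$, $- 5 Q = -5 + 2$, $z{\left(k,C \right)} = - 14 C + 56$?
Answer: $- \frac{3512}{5} \approx -702.4$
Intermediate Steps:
$z{\left(k,C \right)} = 56 - 14 C$
$Q = \frac{3}{5}$ ($Q = - \frac{-5 + 2}{5} = \left(- \frac{1}{5}\right) \left(-3\right) = \frac{3}{5} \approx 0.6$)
$J{\left(u \right)} = - 4 u$
$J{\left(Q + R{\left(-4 \right)} 0 \right)} - z{\left(-9,-46 \right)} = - 4 \left(\frac{3}{5} - 0\right) - \left(56 - -644\right) = - 4 \left(\frac{3}{5} + 0\right) - \left(56 + 644\right) = \left(-4\right) \frac{3}{5} - 700 = - \frac{12}{5} - 700 = - \frac{3512}{5}$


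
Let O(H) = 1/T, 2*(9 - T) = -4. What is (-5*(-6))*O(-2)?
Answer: 30/11 ≈ 2.7273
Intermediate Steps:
T = 11 (T = 9 - 1/2*(-4) = 9 + 2 = 11)
O(H) = 1/11
(-5*(-6))*O(-2) = -5*(-6)*(1/11) = 30*(1/11) = 30/11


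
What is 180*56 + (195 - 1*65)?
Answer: 10210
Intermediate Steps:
180*56 + (195 - 1*65) = 10080 + (195 - 65) = 10080 + 130 = 10210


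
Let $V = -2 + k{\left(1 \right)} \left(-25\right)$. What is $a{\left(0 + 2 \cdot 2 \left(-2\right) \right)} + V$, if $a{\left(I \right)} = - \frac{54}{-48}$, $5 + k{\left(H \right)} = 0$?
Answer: $\frac{993}{8} \approx 124.13$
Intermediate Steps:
$k{\left(H \right)} = -5$ ($k{\left(H \right)} = -5 + 0 = -5$)
$a{\left(I \right)} = \frac{9}{8}$ ($a{\left(I \right)} = \left(-54\right) \left(- \frac{1}{48}\right) = \frac{9}{8}$)
$V = 123$ ($V = -2 - -125 = -2 + 125 = 123$)
$a{\left(0 + 2 \cdot 2 \left(-2\right) \right)} + V = \frac{9}{8} + 123 = \frac{993}{8}$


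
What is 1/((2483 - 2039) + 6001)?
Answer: 1/6445 ≈ 0.00015516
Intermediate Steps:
1/((2483 - 2039) + 6001) = 1/(444 + 6001) = 1/6445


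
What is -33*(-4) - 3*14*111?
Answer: -4530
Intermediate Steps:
-33*(-4) - 3*14*111 = 132 - 42*111 = 132 - 4662 = -4530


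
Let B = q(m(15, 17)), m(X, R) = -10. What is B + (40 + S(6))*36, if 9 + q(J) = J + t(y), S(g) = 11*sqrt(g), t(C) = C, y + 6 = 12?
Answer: 1427 + 396*sqrt(6) ≈ 2397.0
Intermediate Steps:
y = 6 (y = -6 + 12 = 6)
q(J) = -3 + J (q(J) = -9 + (J + 6) = -9 + (6 + J) = -3 + J)
B = -13 (B = -3 - 10 = -13)
B + (40 + S(6))*36 = -13 + (40 + 11*sqrt(6))*36 = -13 + (1440 + 396*sqrt(6)) = 1427 + 396*sqrt(6)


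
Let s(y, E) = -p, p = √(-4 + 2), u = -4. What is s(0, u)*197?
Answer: -197*I*√2 ≈ -278.6*I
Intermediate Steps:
p = I*√2 (p = √(-2) = I*√2 ≈ 1.4142*I)
s(y, E) = -I*√2
s(0, u)*197 = -I*√2*197 = -197*I*√2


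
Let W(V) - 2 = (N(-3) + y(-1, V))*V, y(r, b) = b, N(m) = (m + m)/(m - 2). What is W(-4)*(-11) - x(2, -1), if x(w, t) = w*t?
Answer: -716/5 ≈ -143.20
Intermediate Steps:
N(m) = 2*m/(-2 + m) (N(m) = (2*m)/(-2 + m) = 2*m/(-2 + m))
W(V) = 2 + V*(6/5 + V) (W(V) = 2 + (2*(-3)/(-2 - 3) + V)*V = 2 + (2*(-3)/(-5) + V)*V = 2 + (2*(-3)*(-⅕) + V)*V = 2 + (6/5 + V)*V = 2 + V*(6/5 + V))
x(w, t) = t*w
W(-4)*(-11) - x(2, -1) = (2 + (-4)² + (6/5)*(-4))*(-11) - (-1)*2 = (2 + 16 - 24/5)*(-11) - 1*(-2) = (66/5)*(-11) + 2 = -726/5 + 2 = -716/5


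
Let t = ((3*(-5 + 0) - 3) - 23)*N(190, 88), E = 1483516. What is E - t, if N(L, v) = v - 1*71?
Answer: 1484213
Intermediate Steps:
N(L, v) = -71 + v (N(L, v) = v - 71 = -71 + v)
t = -697 (t = ((3*(-5 + 0) - 3) - 23)*(-71 + 88) = ((3*(-5) - 3) - 23)*17 = ((-15 - 3) - 23)*17 = (-18 - 23)*17 = -41*17 = -697)
E - t = 1483516 - 1*(-697) = 1483516 + 697 = 1484213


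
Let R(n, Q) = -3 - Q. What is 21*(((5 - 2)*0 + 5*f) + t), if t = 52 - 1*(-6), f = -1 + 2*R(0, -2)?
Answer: 903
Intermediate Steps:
f = -3 (f = -1 + 2*(-3 - 1*(-2)) = -1 + 2*(-3 + 2) = -1 + 2*(-1) = -1 - 2 = -3)
t = 58 (t = 52 + 6 = 58)
21*(((5 - 2)*0 + 5*f) + t) = 21*(((5 - 2)*0 + 5*(-3)) + 58) = 21*((3*0 - 15) + 58) = 21*((0 - 15) + 58) = 21*(-15 + 58) = 21*43 = 903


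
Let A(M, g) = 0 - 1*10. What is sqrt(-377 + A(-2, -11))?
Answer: 3*I*sqrt(43) ≈ 19.672*I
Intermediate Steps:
A(M, g) = -10 (A(M, g) = 0 - 10 = -10)
sqrt(-377 + A(-2, -11)) = sqrt(-377 - 10) = sqrt(-387) = 3*I*sqrt(43)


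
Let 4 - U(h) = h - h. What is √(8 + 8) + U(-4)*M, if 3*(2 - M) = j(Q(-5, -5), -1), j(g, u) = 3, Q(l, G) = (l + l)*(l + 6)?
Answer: 8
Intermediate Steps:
Q(l, G) = 2*l*(6 + l) (Q(l, G) = (2*l)*(6 + l) = 2*l*(6 + l))
U(h) = 4 (U(h) = 4 - (h - h) = 4 - 1*0 = 4 + 0 = 4)
M = 1 (M = 2 - ⅓*3 = 2 - 1 = 1)
√(8 + 8) + U(-4)*M = √(8 + 8) + 4*1 = √16 + 4 = 4 + 4 = 8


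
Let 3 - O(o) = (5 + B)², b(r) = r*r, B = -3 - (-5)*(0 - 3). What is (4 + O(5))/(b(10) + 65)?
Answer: -54/55 ≈ -0.98182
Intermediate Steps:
B = -18 (B = -3 - (-5)*(-3) = -3 - 1*15 = -3 - 15 = -18)
b(r) = r²
O(o) = -166 (O(o) = 3 - (5 - 18)² = 3 - 1*(-13)² = 3 - 1*169 = 3 - 169 = -166)
(4 + O(5))/(b(10) + 65) = (4 - 166)/(10² + 65) = -162/(100 + 65) = -162/165 = (1/165)*(-162) = -54/55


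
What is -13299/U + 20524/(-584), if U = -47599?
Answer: -242288815/6949454 ≈ -34.864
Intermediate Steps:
-13299/U + 20524/(-584) = -13299/(-47599) + 20524/(-584) = -13299*(-1/47599) + 20524*(-1/584) = 13299/47599 - 5131/146 = -242288815/6949454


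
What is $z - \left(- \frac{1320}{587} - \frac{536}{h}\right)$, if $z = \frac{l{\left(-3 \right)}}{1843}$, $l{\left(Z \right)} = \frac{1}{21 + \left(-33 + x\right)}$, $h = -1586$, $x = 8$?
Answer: $\frac{6556515677}{3431599652} \approx 1.9106$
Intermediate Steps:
$l{\left(Z \right)} = - \frac{1}{4}$ ($l{\left(Z \right)} = \frac{1}{21 + \left(-33 + 8\right)} = \frac{1}{21 - 25} = \frac{1}{-4} = - \frac{1}{4}$)
$z = - \frac{1}{7372}$ ($z = - \frac{1}{4 \cdot 1843} = \left(- \frac{1}{4}\right) \frac{1}{1843} = - \frac{1}{7372} \approx -0.00013565$)
$z - \left(- \frac{1320}{587} - \frac{536}{h}\right) = - \frac{1}{7372} - \left(- \frac{1320}{587} - \frac{536}{-1586}\right) = - \frac{1}{7372} - \left(\left(-1320\right) \frac{1}{587} - - \frac{268}{793}\right) = - \frac{1}{7372} - \left(- \frac{1320}{587} + \frac{268}{793}\right) = - \frac{1}{7372} - - \frac{889444}{465491} = - \frac{1}{7372} + \frac{889444}{465491} = \frac{6556515677}{3431599652}$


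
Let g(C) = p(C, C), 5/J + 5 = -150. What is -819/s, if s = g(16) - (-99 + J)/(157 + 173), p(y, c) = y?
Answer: -837837/16675 ≈ -50.245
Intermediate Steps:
J = -1/31 (J = 5/(-5 - 150) = 5/(-155) = 5*(-1/155) = -1/31 ≈ -0.032258)
g(C) = C
s = 16675/1023 (s = 16 - (-99 - 1/31)/(157 + 173) = 16 - (-3070)/(31*330) = 16 - 1*(-307/1023) = 16 + 307/1023 = 16675/1023 ≈ 16.300)
-819/s = -819/16675/1023 = -819*1023/16675 = -837837/16675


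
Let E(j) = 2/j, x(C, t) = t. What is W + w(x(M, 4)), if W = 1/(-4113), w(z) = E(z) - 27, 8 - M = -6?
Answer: -217991/8226 ≈ -26.500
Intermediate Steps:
M = 14 (M = 8 - 1*(-6) = 8 + 6 = 14)
w(z) = -27 + 2/z (w(z) = 2/z - 27 = -27 + 2/z)
W = -1/4113 ≈ -0.00024313
W + w(x(M, 4)) = -1/4113 + (-27 + 2/4) = -1/4113 + (-27 + 2*(¼)) = -1/4113 + (-27 + ½) = -1/4113 - 53/2 = -217991/8226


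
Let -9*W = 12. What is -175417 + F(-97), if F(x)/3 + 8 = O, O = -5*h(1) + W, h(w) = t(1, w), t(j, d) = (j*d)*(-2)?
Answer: -175415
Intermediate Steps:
W = -4/3 (W = -1/9*12 = -4/3 ≈ -1.3333)
t(j, d) = -2*d*j (t(j, d) = (d*j)*(-2) = -2*d*j)
h(w) = -2*w (h(w) = -2*w*1 = -2*w)
O = 26/3 (O = -(-10) - 4/3 = -5*(-2) - 4/3 = 10 - 4/3 = 26/3 ≈ 8.6667)
F(x) = 2 (F(x) = -24 + 3*(26/3) = -24 + 26 = 2)
-175417 + F(-97) = -175417 + 2 = -175415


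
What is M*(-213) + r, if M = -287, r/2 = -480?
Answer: 60171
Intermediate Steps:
r = -960 (r = 2*(-480) = -960)
M*(-213) + r = -287*(-213) - 960 = 61131 - 960 = 60171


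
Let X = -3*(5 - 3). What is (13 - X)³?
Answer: 6859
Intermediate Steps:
X = -6 (X = -3*2 = -6)
(13 - X)³ = (13 - 1*(-6))³ = (13 + 6)³ = 19³ = 6859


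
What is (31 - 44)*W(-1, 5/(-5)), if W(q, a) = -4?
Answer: 52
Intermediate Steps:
(31 - 44)*W(-1, 5/(-5)) = (31 - 44)*(-4) = -13*(-4) = 52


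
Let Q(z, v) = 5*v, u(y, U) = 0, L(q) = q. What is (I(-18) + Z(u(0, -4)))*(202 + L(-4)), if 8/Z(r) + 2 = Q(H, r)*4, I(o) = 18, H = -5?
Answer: 2772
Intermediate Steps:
Z(r) = 8/(-2 + 20*r) (Z(r) = 8/(-2 + (5*r)*4) = 8/(-2 + 20*r))
(I(-18) + Z(u(0, -4)))*(202 + L(-4)) = (18 + 4/(-1 + 10*0))*(202 - 4) = (18 + 4/(-1 + 0))*198 = (18 + 4/(-1))*198 = (18 + 4*(-1))*198 = (18 - 4)*198 = 14*198 = 2772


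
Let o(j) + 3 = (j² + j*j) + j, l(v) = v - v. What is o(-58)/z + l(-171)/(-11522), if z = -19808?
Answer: -6667/19808 ≈ -0.33658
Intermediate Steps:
l(v) = 0
o(j) = -3 + j + 2*j² (o(j) = -3 + ((j² + j*j) + j) = -3 + ((j² + j²) + j) = -3 + (2*j² + j) = -3 + (j + 2*j²) = -3 + j + 2*j²)
o(-58)/z + l(-171)/(-11522) = (-3 - 58 + 2*(-58)²)/(-19808) + 0/(-11522) = (-3 - 58 + 2*3364)*(-1/19808) + 0*(-1/11522) = (-3 - 58 + 6728)*(-1/19808) + 0 = 6667*(-1/19808) + 0 = -6667/19808 + 0 = -6667/19808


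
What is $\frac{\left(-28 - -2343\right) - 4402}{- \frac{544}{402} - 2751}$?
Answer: $\frac{419487}{553223} \approx 0.75826$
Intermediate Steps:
$\frac{\left(-28 - -2343\right) - 4402}{- \frac{544}{402} - 2751} = \frac{\left(-28 + 2343\right) - 4402}{\left(-544\right) \frac{1}{402} - 2751} = \frac{2315 - 4402}{- \frac{272}{201} - 2751} = - \frac{2087}{- \frac{553223}{201}} = \left(-2087\right) \left(- \frac{201}{553223}\right) = \frac{419487}{553223}$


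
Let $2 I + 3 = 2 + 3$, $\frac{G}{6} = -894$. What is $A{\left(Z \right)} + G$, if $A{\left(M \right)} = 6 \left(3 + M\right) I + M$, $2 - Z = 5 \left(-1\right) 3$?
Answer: $-5227$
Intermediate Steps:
$G = -5364$ ($G = 6 \left(-894\right) = -5364$)
$Z = 17$ ($Z = 2 - 5 \left(-1\right) 3 = 2 - \left(-5\right) 3 = 2 - -15 = 2 + 15 = 17$)
$I = 1$ ($I = - \frac{3}{2} + \frac{2 + 3}{2} = - \frac{3}{2} + \frac{1}{2} \cdot 5 = - \frac{3}{2} + \frac{5}{2} = 1$)
$A{\left(M \right)} = 18 + 7 M$ ($A{\left(M \right)} = 6 \left(3 + M\right) 1 + M = \left(18 + 6 M\right) 1 + M = \left(18 + 6 M\right) + M = 18 + 7 M$)
$A{\left(Z \right)} + G = \left(18 + 7 \cdot 17\right) - 5364 = \left(18 + 119\right) - 5364 = 137 - 5364 = -5227$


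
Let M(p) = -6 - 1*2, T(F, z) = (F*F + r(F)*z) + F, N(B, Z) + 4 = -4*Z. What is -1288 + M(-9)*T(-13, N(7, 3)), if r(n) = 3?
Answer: -2152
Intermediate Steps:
N(B, Z) = -4 - 4*Z
T(F, z) = F + F**2 + 3*z (T(F, z) = (F*F + 3*z) + F = (F**2 + 3*z) + F = F + F**2 + 3*z)
M(p) = -8 (M(p) = -6 - 2 = -8)
-1288 + M(-9)*T(-13, N(7, 3)) = -1288 - 8*(-13 + (-13)**2 + 3*(-4 - 4*3)) = -1288 - 8*(-13 + 169 + 3*(-4 - 12)) = -1288 - 8*(-13 + 169 + 3*(-16)) = -1288 - 8*(-13 + 169 - 48) = -1288 - 8*108 = -1288 - 864 = -2152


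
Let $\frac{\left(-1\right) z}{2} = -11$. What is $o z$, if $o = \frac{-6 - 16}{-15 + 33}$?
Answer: $- \frac{242}{9} \approx -26.889$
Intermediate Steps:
$z = 22$ ($z = \left(-2\right) \left(-11\right) = 22$)
$o = - \frac{11}{9}$ ($o = \frac{-6 - 16}{18} = \left(-6 - 16\right) \frac{1}{18} = \left(-22\right) \frac{1}{18} = - \frac{11}{9} \approx -1.2222$)
$o z = \left(- \frac{11}{9}\right) 22 = - \frac{242}{9}$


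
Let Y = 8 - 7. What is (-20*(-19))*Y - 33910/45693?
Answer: 17329430/45693 ≈ 379.26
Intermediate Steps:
Y = 1
(-20*(-19))*Y - 33910/45693 = -20*(-19)*1 - 33910/45693 = 380*1 - 33910/45693 = 380 - 1*33910/45693 = 380 - 33910/45693 = 17329430/45693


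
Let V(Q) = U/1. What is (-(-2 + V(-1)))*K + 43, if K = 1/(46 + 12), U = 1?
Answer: 2495/58 ≈ 43.017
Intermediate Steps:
V(Q) = 1 (V(Q) = 1/1 = 1*1 = 1)
K = 1/58 ≈ 0.017241
(-(-2 + V(-1)))*K + 43 = -(-2 + 1)*(1/58) + 43 = -1*(-1)*(1/58) + 43 = 1*(1/58) + 43 = 1/58 + 43 = 2495/58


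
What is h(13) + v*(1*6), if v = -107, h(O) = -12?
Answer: -654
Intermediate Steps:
h(13) + v*(1*6) = -12 - 107*6 = -12 - 642 = -654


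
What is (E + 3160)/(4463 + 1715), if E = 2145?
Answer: 5305/6178 ≈ 0.85869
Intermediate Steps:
(E + 3160)/(4463 + 1715) = (2145 + 3160)/(4463 + 1715) = 5305/6178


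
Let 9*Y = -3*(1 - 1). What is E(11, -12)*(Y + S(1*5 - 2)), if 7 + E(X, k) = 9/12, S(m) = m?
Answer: -75/4 ≈ -18.750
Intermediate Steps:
E(X, k) = -25/4 (E(X, k) = -7 + 9/12 = -7 + 9*(1/12) = -7 + ¾ = -25/4)
Y = 0 (Y = (-3*(1 - 1))/9 = (-3*0)/9 = (⅑)*0 = 0)
E(11, -12)*(Y + S(1*5 - 2)) = -25*(0 + (1*5 - 2))/4 = -25*(0 + (5 - 2))/4 = -25*(0 + 3)/4 = -25/4*3 = -75/4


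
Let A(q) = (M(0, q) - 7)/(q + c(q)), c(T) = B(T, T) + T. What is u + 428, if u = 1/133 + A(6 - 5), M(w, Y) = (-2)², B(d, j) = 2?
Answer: 227301/532 ≈ 427.26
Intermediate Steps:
c(T) = 2 + T
M(w, Y) = 4
A(q) = -3/(2 + 2*q) (A(q) = (4 - 7)/(q + (2 + q)) = -3/(2 + 2*q))
u = -395/532 (u = 1/133 - 3/(2 + 2*(6 - 5)) = 1/133 - 3/(2 + 2*1) = 1/133 - 3/(2 + 2) = 1/133 - 3/4 = 1/133 - 3*¼ = 1/133 - ¾ = -395/532 ≈ -0.74248)
u + 428 = -395/532 + 428 = 227301/532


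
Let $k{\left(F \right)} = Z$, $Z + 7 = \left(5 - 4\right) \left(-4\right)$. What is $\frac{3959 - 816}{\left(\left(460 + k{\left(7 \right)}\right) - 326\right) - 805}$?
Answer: $- \frac{3143}{682} \approx -4.6085$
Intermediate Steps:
$Z = -11$ ($Z = -7 + \left(5 - 4\right) \left(-4\right) = -7 + 1 \left(-4\right) = -7 - 4 = -11$)
$k{\left(F \right)} = -11$
$\frac{3959 - 816}{\left(\left(460 + k{\left(7 \right)}\right) - 326\right) - 805} = \frac{3959 - 816}{\left(\left(460 - 11\right) - 326\right) - 805} = \frac{3143}{\left(449 - 326\right) - 805} = \frac{3143}{123 - 805} = \frac{3143}{-682} = 3143 \left(- \frac{1}{682}\right) = - \frac{3143}{682}$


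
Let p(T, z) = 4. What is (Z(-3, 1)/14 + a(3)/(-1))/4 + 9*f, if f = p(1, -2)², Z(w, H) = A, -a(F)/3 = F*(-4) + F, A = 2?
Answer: 961/7 ≈ 137.29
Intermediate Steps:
a(F) = 9*F (a(F) = -3*(F*(-4) + F) = -3*(-4*F + F) = -(-9)*F = 9*F)
Z(w, H) = 2
f = 16 (f = 4² = 16)
(Z(-3, 1)/14 + a(3)/(-1))/4 + 9*f = (2/14 + (9*3)/(-1))/4 + 9*16 = (2*(1/14) + 27*(-1))*(¼) + 144 = (⅐ - 27)*(¼) + 144 = -188/7*¼ + 144 = -47/7 + 144 = 961/7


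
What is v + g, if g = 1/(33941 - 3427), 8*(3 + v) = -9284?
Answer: -17751519/15257 ≈ -1163.5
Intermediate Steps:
v = -2327/2 (v = -3 + (⅛)*(-9284) = -3 - 2321/2 = -2327/2 ≈ -1163.5)
g = 1/30514 ≈ 3.2772e-5
v + g = -2327/2 + 1/30514 = -17751519/15257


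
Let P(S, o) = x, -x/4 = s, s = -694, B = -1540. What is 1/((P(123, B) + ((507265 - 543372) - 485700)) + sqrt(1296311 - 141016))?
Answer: -519031/269392023666 - sqrt(1155295)/269392023666 ≈ -1.9307e-6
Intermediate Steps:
x = 2776 (x = -4*(-694) = 2776)
P(S, o) = 2776
1/((P(123, B) + ((507265 - 543372) - 485700)) + sqrt(1296311 - 141016)) = 1/((2776 + ((507265 - 543372) - 485700)) + sqrt(1296311 - 141016)) = 1/((2776 + (-36107 - 485700)) + sqrt(1155295)) = 1/((2776 - 521807) + sqrt(1155295)) = 1/(-519031 + sqrt(1155295))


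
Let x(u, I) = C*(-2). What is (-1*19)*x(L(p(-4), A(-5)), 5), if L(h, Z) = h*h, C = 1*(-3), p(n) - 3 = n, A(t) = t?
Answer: -114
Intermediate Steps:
p(n) = 3 + n
C = -3
L(h, Z) = h²
x(u, I) = 6 (x(u, I) = -3*(-2) = 6)
(-1*19)*x(L(p(-4), A(-5)), 5) = -1*19*6 = -19*6 = -114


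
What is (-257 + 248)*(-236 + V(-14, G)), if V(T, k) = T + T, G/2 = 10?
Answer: 2376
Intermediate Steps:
G = 20 (G = 2*10 = 20)
V(T, k) = 2*T
(-257 + 248)*(-236 + V(-14, G)) = (-257 + 248)*(-236 + 2*(-14)) = -9*(-236 - 28) = -9*(-264) = 2376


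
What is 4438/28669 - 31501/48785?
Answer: -686594339/1398617165 ≈ -0.49091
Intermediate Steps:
4438/28669 - 31501/48785 = -686594339/1398617165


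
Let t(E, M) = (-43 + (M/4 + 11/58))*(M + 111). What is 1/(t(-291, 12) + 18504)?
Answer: 58/789225 ≈ 7.3490e-5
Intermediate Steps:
t(E, M) = (111 + M)*(-2483/58 + M/4) (t(E, M) = (-43 + (M*(¼) + 11*(1/58)))*(111 + M) = (-43 + (M/4 + 11/58))*(111 + M) = (-43 + (11/58 + M/4))*(111 + M) = (-2483/58 + M/4)*(111 + M) = (111 + M)*(-2483/58 + M/4))
1/(t(-291, 12) + 18504) = 1/((-275613/58 - 1747/116*12 + (¼)*12²) + 18504) = 1/((-275613/58 - 5241/29 + (¼)*144) + 18504) = 1/((-275613/58 - 5241/29 + 36) + 18504) = 1/(-284007/58 + 18504) = 1/(789225/58) = 58/789225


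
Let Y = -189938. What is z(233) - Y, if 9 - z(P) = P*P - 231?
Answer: 135889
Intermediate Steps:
z(P) = 240 - P**2 (z(P) = 9 - (P*P - 231) = 9 - (P**2 - 231) = 9 - (-231 + P**2) = 9 + (231 - P**2) = 240 - P**2)
z(233) - Y = (240 - 1*233**2) - 1*(-189938) = (240 - 1*54289) + 189938 = (240 - 54289) + 189938 = -54049 + 189938 = 135889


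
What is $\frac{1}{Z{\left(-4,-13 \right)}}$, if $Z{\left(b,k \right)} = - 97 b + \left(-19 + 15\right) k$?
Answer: $\frac{1}{440} \approx 0.0022727$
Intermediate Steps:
$Z{\left(b,k \right)} = - 97 b - 4 k$
$\frac{1}{Z{\left(-4,-13 \right)}} = \frac{1}{\left(-97\right) \left(-4\right) - -52} = \frac{1}{388 + 52} = \frac{1}{440}$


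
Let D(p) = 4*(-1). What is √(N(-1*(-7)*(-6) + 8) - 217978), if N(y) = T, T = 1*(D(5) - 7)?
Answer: 3*I*√24221 ≈ 466.89*I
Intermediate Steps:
D(p) = -4
T = -11 (T = 1*(-4 - 7) = 1*(-11) = -11)
N(y) = -11
√(N(-1*(-7)*(-6) + 8) - 217978) = √(-11 - 217978) = √(-217989) = 3*I*√24221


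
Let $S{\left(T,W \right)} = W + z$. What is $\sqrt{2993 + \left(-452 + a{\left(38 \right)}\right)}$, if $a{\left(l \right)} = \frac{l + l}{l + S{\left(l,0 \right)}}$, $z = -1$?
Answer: $\frac{\sqrt{3481441}}{37} \approx 50.429$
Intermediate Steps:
$S{\left(T,W \right)} = -1 + W$ ($S{\left(T,W \right)} = W - 1 = -1 + W$)
$a{\left(l \right)} = \frac{2 l}{-1 + l}$ ($a{\left(l \right)} = \frac{l + l}{l + \left(-1 + 0\right)} = \frac{2 l}{l - 1} = \frac{2 l}{-1 + l}$)
$\sqrt{2993 + \left(-452 + a{\left(38 \right)}\right)} = \sqrt{2993 - \left(452 - \frac{76}{-1 + 38}\right)} = \sqrt{2993 - \left(452 - \frac{76}{37}\right)} = \sqrt{2993 + \left(-452 + \frac{76}{37}\right)} = \sqrt{2993 - \frac{16648}{37}} = \sqrt{\frac{94093}{37}} = \frac{\sqrt{3481441}}{37}$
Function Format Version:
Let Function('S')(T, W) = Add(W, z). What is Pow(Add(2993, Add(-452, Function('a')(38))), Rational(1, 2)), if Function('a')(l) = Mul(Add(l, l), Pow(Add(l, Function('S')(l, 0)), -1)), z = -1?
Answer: Mul(Rational(1, 37), Pow(3481441, Rational(1, 2))) ≈ 50.429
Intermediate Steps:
Function('S')(T, W) = Add(-1, W) (Function('S')(T, W) = Add(W, -1) = Add(-1, W))
Function('a')(l) = Mul(2, l, Pow(Add(-1, l), -1)) (Function('a')(l) = Mul(Add(l, l), Pow(Add(l, Add(-1, 0)), -1)) = Mul(Mul(2, l), Pow(Add(l, -1), -1)) = Mul(Mul(2, l), Pow(Add(-1, l), -1)) = Mul(2, l, Pow(Add(-1, l), -1)))
Pow(Add(2993, Add(-452, Function('a')(38))), Rational(1, 2)) = Pow(Add(2993, Add(-452, Mul(2, 38, Pow(Add(-1, 38), -1)))), Rational(1, 2)) = Pow(Add(2993, Add(-452, Mul(2, 38, Pow(37, -1)))), Rational(1, 2)) = Pow(Add(2993, Add(-452, Mul(2, 38, Rational(1, 37)))), Rational(1, 2)) = Pow(Add(2993, Add(-452, Rational(76, 37))), Rational(1, 2)) = Pow(Add(2993, Rational(-16648, 37)), Rational(1, 2)) = Pow(Rational(94093, 37), Rational(1, 2)) = Mul(Rational(1, 37), Pow(3481441, Rational(1, 2)))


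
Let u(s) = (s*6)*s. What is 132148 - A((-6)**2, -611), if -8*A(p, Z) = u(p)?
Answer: 133120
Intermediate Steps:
u(s) = 6*s**2 (u(s) = (6*s)*s = 6*s**2)
A(p, Z) = -3*p**2/4
132148 - A((-6)**2, -611) = 132148 - (-3)*((-6)**2)**2/4 = 132148 - (-3)*36**2/4 = 132148 - (-3)*1296/4 = 132148 - 1*(-972) = 132148 + 972 = 133120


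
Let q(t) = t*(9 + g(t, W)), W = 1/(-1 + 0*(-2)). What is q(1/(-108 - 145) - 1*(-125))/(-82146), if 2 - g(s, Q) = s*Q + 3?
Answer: -177347392/876347219 ≈ -0.20237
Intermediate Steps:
W = -1 (W = 1/(-1 + 0) = 1/(-1) = -1)
g(s, Q) = -1 - Q*s (g(s, Q) = 2 - (s*Q + 3) = 2 - (Q*s + 3) = 2 - (3 + Q*s) = 2 + (-3 - Q*s) = -1 - Q*s)
q(t) = t*(8 + t) (q(t) = t*(9 + (-1 - 1*(-1)*t)) = t*(9 + (-1 + t)) = t*(8 + t))
q(1/(-108 - 145) - 1*(-125))/(-82146) = ((1/(-108 - 145) - 1*(-125))*(8 + (1/(-108 - 145) - 1*(-125))))/(-82146) = ((1/(-253) + 125)*(8 + (1/(-253) + 125)))*(-1/82146) = ((-1/253 + 125)*(8 + (-1/253 + 125)))*(-1/82146) = (31624*(8 + 31624/253)/253)*(-1/82146) = ((31624/253)*(33648/253))*(-1/82146) = (1064084352/64009)*(-1/82146) = -177347392/876347219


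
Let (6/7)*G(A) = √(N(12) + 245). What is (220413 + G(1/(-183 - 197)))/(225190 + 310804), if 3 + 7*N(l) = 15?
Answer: 220413/535994 + √12089/3215964 ≈ 0.41126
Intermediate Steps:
N(l) = 12/7 (N(l) = -3/7 + (⅐)*15 = -3/7 + 15/7 = 12/7)
G(A) = √12089/6 (G(A) = 7*√(12/7 + 245)/6 = 7*√(1727/7)/6 = 7*(√12089/7)/6 = √12089/6)
(220413 + G(1/(-183 - 197)))/(225190 + 310804) = (220413 + √12089/6)/(225190 + 310804) = (220413 + √12089/6)/535994 = (220413 + √12089/6)*(1/535994) = 220413/535994 + √12089/3215964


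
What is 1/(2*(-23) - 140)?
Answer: -1/186 ≈ -0.0053763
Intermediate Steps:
1/(2*(-23) - 140) = 1/(-46 - 140) = 1/(-186) = -1/186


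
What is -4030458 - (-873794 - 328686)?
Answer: -2827978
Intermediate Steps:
-4030458 - (-873794 - 328686) = -4030458 - 1*(-1202480) = -4030458 + 1202480 = -2827978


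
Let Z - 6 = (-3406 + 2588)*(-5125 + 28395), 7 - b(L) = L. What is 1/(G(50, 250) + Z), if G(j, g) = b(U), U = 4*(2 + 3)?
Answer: -1/19034867 ≈ -5.2535e-8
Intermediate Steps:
U = 20 (U = 4*5 = 20)
b(L) = 7 - L
G(j, g) = -13 (G(j, g) = 7 - 1*20 = 7 - 20 = -13)
Z = -19034854 (Z = 6 + (-3406 + 2588)*(-5125 + 28395) = 6 - 818*23270 = 6 - 19034860 = -19034854)
1/(G(50, 250) + Z) = 1/(-13 - 19034854) = 1/(-19034867) = -1/19034867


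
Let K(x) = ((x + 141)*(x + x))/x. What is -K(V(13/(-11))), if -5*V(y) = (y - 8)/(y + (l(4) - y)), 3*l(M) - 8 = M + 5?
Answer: -264276/935 ≈ -282.65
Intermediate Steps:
l(M) = 13/3 + M/3 (l(M) = 8/3 + (M + 5)/3 = 8/3 + (5 + M)/3 = 8/3 + (5/3 + M/3) = 13/3 + M/3)
V(y) = 24/85 - 3*y/85 (V(y) = -(y - 8)/(5*(y + ((13/3 + (⅓)*4) - y))) = -(-8 + y)/(5*(y + ((13/3 + 4/3) - y))) = -(-8 + y)/(5*(y + (17/3 - y))) = -(-8 + y)/(5*17/3) = -(-8 + y)*3/(5*17) = -(-24/17 + 3*y/17)/5 = 24/85 - 3*y/85)
K(x) = 282 + 2*x (K(x) = ((141 + x)*(2*x))/x = (2*x*(141 + x))/x = 282 + 2*x)
-K(V(13/(-11))) = -(282 + 2*(24/85 - 39/(85*(-11)))) = -(282 + 2*(24/85 - 39*(-1)/(85*11))) = -(282 + 2*(24/85 - 3/85*(-13/11))) = -(282 + 2*(24/85 + 39/935)) = -(282 + 2*(303/935)) = -(282 + 606/935) = -1*264276/935 = -264276/935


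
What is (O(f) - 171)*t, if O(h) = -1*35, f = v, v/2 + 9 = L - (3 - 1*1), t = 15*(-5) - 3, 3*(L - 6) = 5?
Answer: 16068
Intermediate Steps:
L = 23/3 (L = 6 + (⅓)*5 = 6 + 5/3 = 23/3 ≈ 7.6667)
t = -78 (t = -75 - 3 = -78)
v = -20/3 (v = -18 + 2*(23/3 - (3 - 1*1)) = -18 + 2*(23/3 - (3 - 1)) = -18 + 2*(23/3 - 1*2) = -18 + 2*(23/3 - 2) = -18 + 2*(17/3) = -18 + 34/3 = -20/3 ≈ -6.6667)
f = -20/3 ≈ -6.6667
O(h) = -35
(O(f) - 171)*t = (-35 - 171)*(-78) = -206*(-78) = 16068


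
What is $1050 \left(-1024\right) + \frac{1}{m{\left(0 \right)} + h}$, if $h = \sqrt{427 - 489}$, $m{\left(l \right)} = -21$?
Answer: $- \frac{540825621}{503} - \frac{i \sqrt{62}}{503} \approx -1.0752 \cdot 10^{6} - 0.015654 i$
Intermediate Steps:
$h = i \sqrt{62}$ ($h = \sqrt{-62} = i \sqrt{62} \approx 7.874 i$)
$1050 \left(-1024\right) + \frac{1}{m{\left(0 \right)} + h} = 1050 \left(-1024\right) + \frac{1}{-21 + i \sqrt{62}} = -1075200 + \frac{1}{-21 + i \sqrt{62}}$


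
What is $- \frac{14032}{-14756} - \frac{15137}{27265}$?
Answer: $\frac{5686461}{14368655} \approx 0.39575$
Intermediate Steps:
$- \frac{14032}{-14756} - \frac{15137}{27265} = \left(-14032\right) \left(- \frac{1}{14756}\right) - \frac{15137}{27265} = \frac{3508}{3689} - \frac{15137}{27265} = \frac{5686461}{14368655}$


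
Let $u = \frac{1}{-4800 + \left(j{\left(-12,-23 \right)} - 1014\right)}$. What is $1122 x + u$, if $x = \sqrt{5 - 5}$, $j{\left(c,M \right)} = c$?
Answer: $- \frac{1}{5826} \approx -0.00017164$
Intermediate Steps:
$x = 0$ ($x = \sqrt{0} = 0$)
$u = - \frac{1}{5826}$ ($u = \frac{1}{-4800 - 1026} = \frac{1}{-5826} = - \frac{1}{5826} \approx -0.00017164$)
$1122 x + u = 1122 \cdot 0 - \frac{1}{5826} = 0 - \frac{1}{5826} = - \frac{1}{5826}$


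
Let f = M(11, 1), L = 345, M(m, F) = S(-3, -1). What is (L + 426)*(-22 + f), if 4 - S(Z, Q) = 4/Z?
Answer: -12850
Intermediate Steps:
S(Z, Q) = 4 - 4/Z
M(m, F) = 16/3 (M(m, F) = 4 - 4/(-3) = 4 - 4*(-⅓) = 4 + 4/3 = 16/3)
f = 16/3 ≈ 5.3333
(L + 426)*(-22 + f) = (345 + 426)*(-22 + 16/3) = 771*(-50/3) = -12850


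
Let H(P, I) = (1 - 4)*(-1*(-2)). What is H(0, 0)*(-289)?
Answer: 1734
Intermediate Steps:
H(P, I) = -6 (H(P, I) = -3*2 = -6)
H(0, 0)*(-289) = -6*(-289) = 1734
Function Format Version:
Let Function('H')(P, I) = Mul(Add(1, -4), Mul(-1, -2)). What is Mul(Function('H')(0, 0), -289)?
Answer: 1734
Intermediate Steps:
Function('H')(P, I) = -6 (Function('H')(P, I) = Mul(-3, 2) = -6)
Mul(Function('H')(0, 0), -289) = Mul(-6, -289) = 1734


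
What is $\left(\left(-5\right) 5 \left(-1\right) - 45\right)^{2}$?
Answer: $400$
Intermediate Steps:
$\left(\left(-5\right) 5 \left(-1\right) - 45\right)^{2} = \left(\left(-25\right) \left(-1\right) - 45\right)^{2} = \left(25 - 45\right)^{2} = \left(-20\right)^{2} = 400$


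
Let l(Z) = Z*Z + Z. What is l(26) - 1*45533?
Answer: -44831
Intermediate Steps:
l(Z) = Z + Z² (l(Z) = Z² + Z = Z + Z²)
l(26) - 1*45533 = 26*(1 + 26) - 1*45533 = 26*27 - 45533 = 702 - 45533 = -44831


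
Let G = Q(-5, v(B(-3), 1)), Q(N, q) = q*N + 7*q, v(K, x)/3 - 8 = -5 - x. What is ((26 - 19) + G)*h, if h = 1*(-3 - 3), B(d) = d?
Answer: -114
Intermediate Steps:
h = -6 (h = 1*(-6) = -6)
v(K, x) = 9 - 3*x (v(K, x) = 24 + 3*(-5 - x) = 24 + (-15 - 3*x) = 9 - 3*x)
Q(N, q) = 7*q + N*q (Q(N, q) = N*q + 7*q = 7*q + N*q)
G = 12 (G = (9 - 3*1)*(7 - 5) = (9 - 3)*2 = 6*2 = 12)
((26 - 19) + G)*h = ((26 - 19) + 12)*(-6) = (7 + 12)*(-6) = 19*(-6) = -114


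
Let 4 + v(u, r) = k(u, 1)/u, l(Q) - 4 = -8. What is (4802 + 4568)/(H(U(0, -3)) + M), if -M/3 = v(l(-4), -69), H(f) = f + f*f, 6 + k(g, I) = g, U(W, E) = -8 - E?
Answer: 18740/49 ≈ 382.45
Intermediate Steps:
l(Q) = -4 (l(Q) = 4 - 8 = -4)
k(g, I) = -6 + g
H(f) = f + f²
v(u, r) = -4 + (-6 + u)/u
M = 9/2 (M = -3*(-3 - 6/(-4)) = -3*(-3 - 6*(-¼)) = -3*(-3 + 3/2) = -3*(-3/2) = 9/2 ≈ 4.5000)
(4802 + 4568)/(H(U(0, -3)) + M) = (4802 + 4568)/((-8 - 1*(-3))*(1 + (-8 - 1*(-3))) + 9/2) = 9370/((-8 + 3)*(1 + (-8 + 3)) + 9/2) = 9370/(-5*(1 - 5) + 9/2) = 9370/(-5*(-4) + 9/2) = 9370/(20 + 9/2) = 9370/(49/2) = 9370*(2/49) = 18740/49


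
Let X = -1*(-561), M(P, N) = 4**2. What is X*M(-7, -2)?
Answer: 8976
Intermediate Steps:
M(P, N) = 16
X = 561
X*M(-7, -2) = 561*16 = 8976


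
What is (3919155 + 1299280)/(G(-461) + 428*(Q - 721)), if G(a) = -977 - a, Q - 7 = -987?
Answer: -5218435/728544 ≈ -7.1628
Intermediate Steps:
Q = -980 (Q = 7 - 987 = -980)
(3919155 + 1299280)/(G(-461) + 428*(Q - 721)) = (3919155 + 1299280)/((-977 - 1*(-461)) + 428*(-980 - 721)) = 5218435/((-977 + 461) + 428*(-1701)) = 5218435/(-516 - 728028) = 5218435/(-728544) = 5218435*(-1/728544) = -5218435/728544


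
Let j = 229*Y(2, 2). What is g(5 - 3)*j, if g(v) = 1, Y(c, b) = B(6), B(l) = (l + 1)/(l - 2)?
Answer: 1603/4 ≈ 400.75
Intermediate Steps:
B(l) = (1 + l)/(-2 + l)
Y(c, b) = 7/4 (Y(c, b) = (1 + 6)/(-2 + 6) = 7/4)
j = 1603/4 (j = 229*(7/4) = 1603/4 ≈ 400.75)
g(5 - 3)*j = 1*(1603/4) = 1603/4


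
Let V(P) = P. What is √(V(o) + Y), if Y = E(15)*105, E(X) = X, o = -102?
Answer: √1473 ≈ 38.380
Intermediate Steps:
Y = 1575 (Y = 15*105 = 1575)
√(V(o) + Y) = √(-102 + 1575) = √1473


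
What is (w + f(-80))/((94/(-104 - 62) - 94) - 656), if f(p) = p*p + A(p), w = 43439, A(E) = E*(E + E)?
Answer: -5199037/62297 ≈ -83.456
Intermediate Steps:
A(E) = 2*E² (A(E) = E*(2*E) = 2*E²)
f(p) = 3*p² (f(p) = p*p + 2*p² = p² + 2*p² = 3*p²)
(w + f(-80))/((94/(-104 - 62) - 94) - 656) = (43439 + 3*(-80)²)/((94/(-104 - 62) - 94) - 656) = (43439 + 3*6400)/((94/(-166) - 94) - 656) = (43439 + 19200)/((94*(-1/166) - 94) - 656) = 62639/((-47/83 - 94) - 656) = 62639/(-7849/83 - 656) = 62639/(-62297/83) = 62639*(-83/62297) = -5199037/62297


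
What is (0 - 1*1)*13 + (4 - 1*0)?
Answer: -9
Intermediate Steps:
(0 - 1*1)*13 + (4 - 1*0) = (0 - 1)*13 + (4 + 0) = -1*13 + 4 = -13 + 4 = -9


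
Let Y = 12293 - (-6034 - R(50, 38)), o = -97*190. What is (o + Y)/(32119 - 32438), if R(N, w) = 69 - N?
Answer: 84/319 ≈ 0.26332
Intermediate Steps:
o = -18430
Y = 18346 (Y = 12293 - (-6034 - (69 - 1*50)) = 12293 - (-6034 - (69 - 50)) = 12293 - (-6034 - 1*19) = 12293 - (-6034 - 19) = 12293 - 1*(-6053) = 12293 + 6053 = 18346)
(o + Y)/(32119 - 32438) = (-18430 + 18346)/(32119 - 32438) = -84/(-319) = -84*(-1/319) = 84/319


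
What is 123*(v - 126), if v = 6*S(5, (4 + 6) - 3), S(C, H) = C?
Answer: -11808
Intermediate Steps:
v = 30 (v = 6*5 = 30)
123*(v - 126) = 123*(30 - 126) = 123*(-96) = -11808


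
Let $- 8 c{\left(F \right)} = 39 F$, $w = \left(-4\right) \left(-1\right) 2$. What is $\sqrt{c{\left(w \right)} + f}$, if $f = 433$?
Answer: $\sqrt{394} \approx 19.849$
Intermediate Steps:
$w = 8$ ($w = 4 \cdot 2 = 8$)
$c{\left(F \right)} = - \frac{39 F}{8}$
$\sqrt{c{\left(w \right)} + f} = \sqrt{\left(- \frac{39}{8}\right) 8 + 433} = \sqrt{-39 + 433} = \sqrt{394}$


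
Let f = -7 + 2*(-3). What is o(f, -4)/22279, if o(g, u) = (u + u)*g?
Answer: 104/22279 ≈ 0.0046681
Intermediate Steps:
f = -13 (f = -7 - 6 = -13)
o(g, u) = 2*g*u (o(g, u) = (2*u)*g = 2*g*u)
o(f, -4)/22279 = (2*(-13)*(-4))/22279 = 104*(1/22279) = 104/22279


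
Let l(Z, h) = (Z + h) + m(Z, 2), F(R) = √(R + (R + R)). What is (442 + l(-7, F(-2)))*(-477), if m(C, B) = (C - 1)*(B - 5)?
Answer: -218943 - 477*I*√6 ≈ -2.1894e+5 - 1168.4*I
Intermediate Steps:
F(R) = √3*√R (F(R) = √(R + 2*R) = √(3*R) = √3*√R)
m(C, B) = (-1 + C)*(-5 + B)
l(Z, h) = 3 + h - 2*Z (l(Z, h) = (Z + h) + (5 - 1*2 - 5*Z + 2*Z) = (Z + h) + (5 - 2 - 5*Z + 2*Z) = (Z + h) + (3 - 3*Z) = 3 + h - 2*Z)
(442 + l(-7, F(-2)))*(-477) = (442 + (3 + √3*√(-2) - 2*(-7)))*(-477) = (442 + (3 + √3*(I*√2) + 14))*(-477) = (442 + (3 + I*√6 + 14))*(-477) = (442 + (17 + I*√6))*(-477) = (459 + I*√6)*(-477) = -218943 - 477*I*√6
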